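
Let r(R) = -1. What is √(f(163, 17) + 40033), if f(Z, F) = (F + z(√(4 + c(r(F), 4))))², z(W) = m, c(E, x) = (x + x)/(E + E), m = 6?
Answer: √40562 ≈ 201.40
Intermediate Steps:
c(E, x) = x/E (c(E, x) = (2*x)/((2*E)) = (2*x)*(1/(2*E)) = x/E)
z(W) = 6
f(Z, F) = (6 + F)² (f(Z, F) = (F + 6)² = (6 + F)²)
√(f(163, 17) + 40033) = √((6 + 17)² + 40033) = √(23² + 40033) = √(529 + 40033) = √40562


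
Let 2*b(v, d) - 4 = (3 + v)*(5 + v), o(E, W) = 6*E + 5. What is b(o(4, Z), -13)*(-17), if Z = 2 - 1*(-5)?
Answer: -9282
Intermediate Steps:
Z = 7 (Z = 2 + 5 = 7)
o(E, W) = 5 + 6*E
b(v, d) = 2 + (3 + v)*(5 + v)/2 (b(v, d) = 2 + ((3 + v)*(5 + v))/2 = 2 + (3 + v)*(5 + v)/2)
b(o(4, Z), -13)*(-17) = (19/2 + (5 + 6*4)²/2 + 4*(5 + 6*4))*(-17) = (19/2 + (5 + 24)²/2 + 4*(5 + 24))*(-17) = (19/2 + (½)*29² + 4*29)*(-17) = (19/2 + (½)*841 + 116)*(-17) = (19/2 + 841/2 + 116)*(-17) = 546*(-17) = -9282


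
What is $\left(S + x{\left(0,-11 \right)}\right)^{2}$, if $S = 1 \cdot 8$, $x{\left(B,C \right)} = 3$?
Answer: $121$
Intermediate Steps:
$S = 8$
$\left(S + x{\left(0,-11 \right)}\right)^{2} = \left(8 + 3\right)^{2} = 11^{2} = 121$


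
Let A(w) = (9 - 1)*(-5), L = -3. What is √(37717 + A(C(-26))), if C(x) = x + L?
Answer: √37677 ≈ 194.11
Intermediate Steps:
C(x) = -3 + x (C(x) = x - 3 = -3 + x)
A(w) = -40 (A(w) = 8*(-5) = -40)
√(37717 + A(C(-26))) = √(37717 - 40) = √37677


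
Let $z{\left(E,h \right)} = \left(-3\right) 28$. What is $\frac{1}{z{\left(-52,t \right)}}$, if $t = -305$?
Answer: $- \frac{1}{84} \approx -0.011905$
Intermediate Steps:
$z{\left(E,h \right)} = -84$
$\frac{1}{z{\left(-52,t \right)}} = \frac{1}{-84} = - \frac{1}{84}$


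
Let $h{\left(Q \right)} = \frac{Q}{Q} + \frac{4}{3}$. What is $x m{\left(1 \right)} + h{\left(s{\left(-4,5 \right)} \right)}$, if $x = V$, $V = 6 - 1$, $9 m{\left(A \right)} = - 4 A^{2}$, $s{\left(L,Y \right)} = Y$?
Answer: $\frac{1}{9} \approx 0.11111$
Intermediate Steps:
$m{\left(A \right)} = - \frac{4 A^{2}}{9}$ ($m{\left(A \right)} = \frac{\left(-4\right) A^{2}}{9} = - \frac{4 A^{2}}{9}$)
$h{\left(Q \right)} = \frac{7}{3}$ ($h{\left(Q \right)} = 1 + 4 \cdot \frac{1}{3} = 1 + \frac{4}{3} = \frac{7}{3}$)
$V = 5$ ($V = 6 - 1 = 5$)
$x = 5$
$x m{\left(1 \right)} + h{\left(s{\left(-4,5 \right)} \right)} = 5 \left(- \frac{4 \cdot 1^{2}}{9}\right) + \frac{7}{3} = 5 \left(\left(- \frac{4}{9}\right) 1\right) + \frac{7}{3} = 5 \left(- \frac{4}{9}\right) + \frac{7}{3} = - \frac{20}{9} + \frac{7}{3} = \frac{1}{9}$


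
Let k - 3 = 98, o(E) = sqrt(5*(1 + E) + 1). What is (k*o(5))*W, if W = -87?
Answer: -8787*sqrt(31) ≈ -48924.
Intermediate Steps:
o(E) = sqrt(6 + 5*E) (o(E) = sqrt((5 + 5*E) + 1) = sqrt(6 + 5*E))
k = 101 (k = 3 + 98 = 101)
(k*o(5))*W = (101*sqrt(6 + 5*5))*(-87) = (101*sqrt(6 + 25))*(-87) = (101*sqrt(31))*(-87) = -8787*sqrt(31)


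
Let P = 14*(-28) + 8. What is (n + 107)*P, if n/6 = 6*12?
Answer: -206976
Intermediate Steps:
n = 432 (n = 6*(6*12) = 6*72 = 432)
P = -384 (P = -392 + 8 = -384)
(n + 107)*P = (432 + 107)*(-384) = 539*(-384) = -206976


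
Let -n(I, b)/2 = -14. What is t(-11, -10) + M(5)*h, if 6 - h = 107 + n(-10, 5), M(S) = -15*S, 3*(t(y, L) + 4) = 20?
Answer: 29033/3 ≈ 9677.7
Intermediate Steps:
n(I, b) = 28 (n(I, b) = -2*(-14) = 28)
t(y, L) = 8/3 (t(y, L) = -4 + (1/3)*20 = -4 + 20/3 = 8/3)
h = -129 (h = 6 - (107 + 28) = 6 - 1*135 = 6 - 135 = -129)
t(-11, -10) + M(5)*h = 8/3 - 15*5*(-129) = 8/3 - 75*(-129) = 8/3 + 9675 = 29033/3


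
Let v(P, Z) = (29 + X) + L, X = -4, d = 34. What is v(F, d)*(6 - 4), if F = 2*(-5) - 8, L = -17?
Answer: 16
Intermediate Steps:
F = -18 (F = -10 - 8 = -18)
v(P, Z) = 8 (v(P, Z) = (29 - 4) - 17 = 25 - 17 = 8)
v(F, d)*(6 - 4) = 8*(6 - 4) = 8*2 = 16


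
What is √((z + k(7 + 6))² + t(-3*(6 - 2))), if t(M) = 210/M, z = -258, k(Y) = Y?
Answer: 3*√26670/2 ≈ 244.96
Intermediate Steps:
√((z + k(7 + 6))² + t(-3*(6 - 2))) = √((-258 + (7 + 6))² + 210/((-3*(6 - 2)))) = √((-258 + 13)² + 210/((-3*4))) = √((-245)² + 210/(-12)) = √(60025 + 210*(-1/12)) = √(60025 - 35/2) = √(120015/2) = 3*√26670/2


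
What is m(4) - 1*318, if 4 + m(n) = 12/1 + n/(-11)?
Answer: -3414/11 ≈ -310.36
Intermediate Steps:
m(n) = 8 - n/11 (m(n) = -4 + (12/1 + n/(-11)) = -4 + (12*1 + n*(-1/11)) = -4 + (12 - n/11) = 8 - n/11)
m(4) - 1*318 = (8 - 1/11*4) - 1*318 = (8 - 4/11) - 318 = 84/11 - 318 = -3414/11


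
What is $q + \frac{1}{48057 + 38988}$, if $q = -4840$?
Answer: $- \frac{421297799}{87045} \approx -4840.0$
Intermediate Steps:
$q + \frac{1}{48057 + 38988} = -4840 + \frac{1}{48057 + 38988} = -4840 + \frac{1}{87045} = - \frac{421297799}{87045}$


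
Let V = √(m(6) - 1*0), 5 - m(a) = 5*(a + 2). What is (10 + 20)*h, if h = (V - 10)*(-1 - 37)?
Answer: 11400 - 1140*I*√35 ≈ 11400.0 - 6744.3*I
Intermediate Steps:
m(a) = -5 - 5*a (m(a) = 5 - 5*(a + 2) = 5 - 5*(2 + a) = 5 - (10 + 5*a) = 5 + (-10 - 5*a) = -5 - 5*a)
V = I*√35 (V = √((-5 - 5*6) - 1*0) = √((-5 - 30) + 0) = √(-35 + 0) = √(-35) = I*√35 ≈ 5.9161*I)
h = 380 - 38*I*√35 (h = (I*√35 - 10)*(-1 - 37) = (-10 + I*√35)*(-38) = 380 - 38*I*√35 ≈ 380.0 - 224.81*I)
(10 + 20)*h = (10 + 20)*(380 - 38*I*√35) = 30*(380 - 38*I*√35) = 11400 - 1140*I*√35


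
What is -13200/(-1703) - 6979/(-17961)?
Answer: 248970437/30587583 ≈ 8.1396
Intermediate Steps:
-13200/(-1703) - 6979/(-17961) = -13200*(-1/1703) - 6979*(-1/17961) = 13200/1703 + 6979/17961 = 248970437/30587583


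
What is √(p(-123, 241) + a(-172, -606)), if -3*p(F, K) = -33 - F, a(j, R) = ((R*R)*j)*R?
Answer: √38277742722 ≈ 1.9565e+5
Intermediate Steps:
a(j, R) = j*R³ (a(j, R) = (R²*j)*R = (j*R²)*R = j*R³)
p(F, K) = 11 + F/3 (p(F, K) = -(-33 - F)/3 = 11 + F/3)
√(p(-123, 241) + a(-172, -606)) = √((11 + (⅓)*(-123)) - 172*(-606)³) = √((11 - 41) - 172*(-222545016)) = √(-30 + 38277742752) = √38277742722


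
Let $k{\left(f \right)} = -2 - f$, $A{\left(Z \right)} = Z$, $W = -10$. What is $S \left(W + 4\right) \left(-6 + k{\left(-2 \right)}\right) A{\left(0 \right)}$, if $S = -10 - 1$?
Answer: $0$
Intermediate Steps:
$S = -11$ ($S = -10 - 1 = -11$)
$S \left(W + 4\right) \left(-6 + k{\left(-2 \right)}\right) A{\left(0 \right)} = - 11 \left(-10 + 4\right) \left(-6 - 0\right) 0 = - 11 \left(- 6 \left(-6 + \left(-2 + 2\right)\right)\right) 0 = - 11 \left(- 6 \left(-6 + 0\right)\right) 0 = - 11 \left(\left(-6\right) \left(-6\right)\right) 0 = \left(-11\right) 36 \cdot 0 = \left(-396\right) 0 = 0$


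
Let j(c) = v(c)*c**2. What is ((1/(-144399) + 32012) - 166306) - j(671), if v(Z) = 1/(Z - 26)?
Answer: -1396978033686/10348595 ≈ -1.3499e+5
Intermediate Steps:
v(Z) = 1/(-26 + Z)
j(c) = c**2/(-26 + c)
((1/(-144399) + 32012) - 166306) - j(671) = ((1/(-144399) + 32012) - 166306) - 671**2/(-26 + 671) = ((-1/144399 + 32012) - 166306) - 450241/645 = (4622500787/144399 - 166306) - 450241/645 = -19391919307/144399 - 1*450241/645 = -19391919307/144399 - 450241/645 = -1396978033686/10348595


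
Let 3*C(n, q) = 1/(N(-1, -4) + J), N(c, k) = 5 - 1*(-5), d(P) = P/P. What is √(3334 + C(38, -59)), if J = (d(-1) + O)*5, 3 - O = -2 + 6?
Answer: √3000630/30 ≈ 57.741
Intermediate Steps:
O = -1 (O = 3 - (-2 + 6) = 3 - 1*4 = 3 - 4 = -1)
d(P) = 1
J = 0 (J = (1 - 1)*5 = 0*5 = 0)
N(c, k) = 10 (N(c, k) = 5 + 5 = 10)
C(n, q) = 1/30 (C(n, q) = 1/(3*(10 + 0)) = (⅓)/10 = (⅓)*(⅒) = 1/30)
√(3334 + C(38, -59)) = √(3334 + 1/30) = √(100021/30) = √3000630/30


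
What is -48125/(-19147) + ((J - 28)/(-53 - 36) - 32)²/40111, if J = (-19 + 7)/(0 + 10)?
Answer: 386059325883767/152084252898925 ≈ 2.5385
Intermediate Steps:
J = -6/5 (J = -12/10 = -12*⅒ = -6/5 ≈ -1.2000)
-48125/(-19147) + ((J - 28)/(-53 - 36) - 32)²/40111 = -48125/(-19147) + ((-6/5 - 28)/(-53 - 36) - 32)²/40111 = -48125*(-1/19147) + (-146/5/(-89) - 32)²*(1/40111) = 48125/19147 + (-146/5*(-1/89) - 32)²*(1/40111) = 48125/19147 + (146/445 - 32)²*(1/40111) = 48125/19147 + (-14094/445)²*(1/40111) = 48125/19147 + (198640836/198025)*(1/40111) = 48125/19147 + 198640836/7942980775 = 386059325883767/152084252898925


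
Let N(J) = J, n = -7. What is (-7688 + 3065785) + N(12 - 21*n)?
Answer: 3058256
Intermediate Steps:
(-7688 + 3065785) + N(12 - 21*n) = (-7688 + 3065785) + (12 - 21*(-7)) = 3058097 + (12 + 147) = 3058097 + 159 = 3058256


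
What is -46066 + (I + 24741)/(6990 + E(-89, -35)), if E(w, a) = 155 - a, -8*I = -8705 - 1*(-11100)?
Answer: -2645835507/57440 ≈ -46063.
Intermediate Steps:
I = -2395/8 (I = -(-8705 - 1*(-11100))/8 = -(-8705 + 11100)/8 = -⅛*2395 = -2395/8 ≈ -299.38)
-46066 + (I + 24741)/(6990 + E(-89, -35)) = -46066 + (-2395/8 + 24741)/(6990 + (155 - 1*(-35))) = -46066 + 195533/(8*(6990 + (155 + 35))) = -46066 + 195533/(8*(6990 + 190)) = -46066 + (195533/8)/7180 = -46066 + (195533/8)*(1/7180) = -46066 + 195533/57440 = -2645835507/57440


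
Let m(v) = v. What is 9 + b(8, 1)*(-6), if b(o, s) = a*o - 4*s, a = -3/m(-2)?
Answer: -39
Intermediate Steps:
a = 3/2 (a = -3/(-2) = -3*(-½) = 3/2 ≈ 1.5000)
b(o, s) = -4*s + 3*o/2 (b(o, s) = 3*o/2 - 4*s = -4*s + 3*o/2)
9 + b(8, 1)*(-6) = 9 + (-4*1 + (3/2)*8)*(-6) = 9 + (-4 + 12)*(-6) = 9 + 8*(-6) = 9 - 48 = -39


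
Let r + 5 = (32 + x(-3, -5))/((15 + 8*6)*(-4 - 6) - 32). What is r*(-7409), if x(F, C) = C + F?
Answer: 12350803/331 ≈ 37314.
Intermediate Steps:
r = -1667/331 (r = -5 + (32 + (-5 - 3))/((15 + 8*6)*(-4 - 6) - 32) = -5 + (32 - 8)/((15 + 48)*(-10) - 32) = -5 + 24/(63*(-10) - 32) = -5 + 24/(-630 - 32) = -5 + 24/(-662) = -5 + 24*(-1/662) = -5 - 12/331 = -1667/331 ≈ -5.0363)
r*(-7409) = -1667/331*(-7409) = 12350803/331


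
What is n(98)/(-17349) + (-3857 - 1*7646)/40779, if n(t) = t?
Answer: -67853963/235824957 ≈ -0.28773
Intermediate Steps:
n(98)/(-17349) + (-3857 - 1*7646)/40779 = 98/(-17349) + (-3857 - 1*7646)/40779 = 98*(-1/17349) + (-3857 - 7646)*(1/40779) = -98/17349 - 11503*1/40779 = -98/17349 - 11503/40779 = -67853963/235824957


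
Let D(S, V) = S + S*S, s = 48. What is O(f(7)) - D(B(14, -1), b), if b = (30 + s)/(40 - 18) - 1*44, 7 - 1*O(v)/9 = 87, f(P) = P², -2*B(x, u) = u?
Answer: -2883/4 ≈ -720.75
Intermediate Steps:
B(x, u) = -u/2
O(v) = -720 (O(v) = 63 - 9*87 = 63 - 783 = -720)
b = -445/11 (b = (30 + 48)/(40 - 18) - 1*44 = 78/22 - 44 = 78*(1/22) - 44 = 39/11 - 44 = -445/11 ≈ -40.455)
D(S, V) = S + S²
O(f(7)) - D(B(14, -1), b) = -720 - (-½*(-1))*(1 - ½*(-1)) = -720 - (1 + ½)/2 = -720 - 3/(2*2) = -720 - 1*¾ = -720 - ¾ = -2883/4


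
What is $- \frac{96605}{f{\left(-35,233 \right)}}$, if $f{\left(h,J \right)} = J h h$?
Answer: $- \frac{19321}{57085} \approx -0.33846$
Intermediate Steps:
$f{\left(h,J \right)} = J h^{2}$
$- \frac{96605}{f{\left(-35,233 \right)}} = - \frac{96605}{233 \left(-35\right)^{2}} = - \frac{96605}{233 \cdot 1225} = - \frac{96605}{285425} = \left(-96605\right) \frac{1}{285425} = - \frac{19321}{57085}$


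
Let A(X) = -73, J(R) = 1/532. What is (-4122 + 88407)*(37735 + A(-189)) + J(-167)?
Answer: 1688749768441/532 ≈ 3.1743e+9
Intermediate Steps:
J(R) = 1/532
(-4122 + 88407)*(37735 + A(-189)) + J(-167) = (-4122 + 88407)*(37735 - 73) + 1/532 = 84285*37662 + 1/532 = 3174341670 + 1/532 = 1688749768441/532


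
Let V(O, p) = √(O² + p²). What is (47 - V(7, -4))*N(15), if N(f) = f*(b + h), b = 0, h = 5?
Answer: 3525 - 75*√65 ≈ 2920.3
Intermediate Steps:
N(f) = 5*f (N(f) = f*(0 + 5) = f*5 = 5*f)
(47 - V(7, -4))*N(15) = (47 - √(7² + (-4)²))*(5*15) = (47 - √(49 + 16))*75 = (47 - √65)*75 = 3525 - 75*√65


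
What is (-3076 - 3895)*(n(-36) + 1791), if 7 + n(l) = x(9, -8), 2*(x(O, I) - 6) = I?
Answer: -12450206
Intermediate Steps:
x(O, I) = 6 + I/2
n(l) = -5 (n(l) = -7 + (6 + (½)*(-8)) = -7 + (6 - 4) = -7 + 2 = -5)
(-3076 - 3895)*(n(-36) + 1791) = (-3076 - 3895)*(-5 + 1791) = -6971*1786 = -12450206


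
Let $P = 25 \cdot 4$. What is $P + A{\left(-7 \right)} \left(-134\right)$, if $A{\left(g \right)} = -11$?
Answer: $1574$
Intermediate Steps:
$P = 100$
$P + A{\left(-7 \right)} \left(-134\right) = 100 - -1474 = 100 + 1474 = 1574$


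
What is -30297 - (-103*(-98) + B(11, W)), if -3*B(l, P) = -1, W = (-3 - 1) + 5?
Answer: -121174/3 ≈ -40391.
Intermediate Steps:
W = 1 (W = -4 + 5 = 1)
B(l, P) = ⅓ (B(l, P) = -⅓*(-1) = ⅓)
-30297 - (-103*(-98) + B(11, W)) = -30297 - (-103*(-98) + ⅓) = -30297 - (10094 + ⅓) = -30297 - 1*30283/3 = -30297 - 30283/3 = -121174/3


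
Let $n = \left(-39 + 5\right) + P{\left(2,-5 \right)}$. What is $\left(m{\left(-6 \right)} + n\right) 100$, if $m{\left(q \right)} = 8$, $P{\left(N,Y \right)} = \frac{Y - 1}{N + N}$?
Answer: $-2750$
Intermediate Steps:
$P{\left(N,Y \right)} = \frac{-1 + Y}{2 N}$
$n = - \frac{71}{2}$ ($n = \left(-39 + 5\right) + \frac{-1 - 5}{2 \cdot 2} = -34 + \frac{1}{2} \cdot \frac{1}{2} \left(-6\right) = -34 - \frac{3}{2} = - \frac{71}{2} \approx -35.5$)
$\left(m{\left(-6 \right)} + n\right) 100 = \left(8 - \frac{71}{2}\right) 100 = \left(- \frac{55}{2}\right) 100 = -2750$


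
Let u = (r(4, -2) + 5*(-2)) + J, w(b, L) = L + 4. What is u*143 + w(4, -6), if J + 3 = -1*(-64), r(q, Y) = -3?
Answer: 6862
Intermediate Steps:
w(b, L) = 4 + L
J = 61 (J = -3 - 1*(-64) = -3 + 64 = 61)
u = 48 (u = (-3 + 5*(-2)) + 61 = (-3 - 10) + 61 = -13 + 61 = 48)
u*143 + w(4, -6) = 48*143 + (4 - 6) = 6864 - 2 = 6862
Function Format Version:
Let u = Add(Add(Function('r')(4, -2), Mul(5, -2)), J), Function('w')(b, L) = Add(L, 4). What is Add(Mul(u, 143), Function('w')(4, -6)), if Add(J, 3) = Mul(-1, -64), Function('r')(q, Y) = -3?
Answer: 6862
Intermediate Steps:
Function('w')(b, L) = Add(4, L)
J = 61 (J = Add(-3, Mul(-1, -64)) = Add(-3, 64) = 61)
u = 48 (u = Add(Add(-3, Mul(5, -2)), 61) = Add(Add(-3, -10), 61) = Add(-13, 61) = 48)
Add(Mul(u, 143), Function('w')(4, -6)) = Add(Mul(48, 143), Add(4, -6)) = Add(6864, -2) = 6862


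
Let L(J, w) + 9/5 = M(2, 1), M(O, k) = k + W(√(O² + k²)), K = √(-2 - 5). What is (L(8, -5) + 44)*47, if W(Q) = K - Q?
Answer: 10152/5 - 47*√5 + 47*I*√7 ≈ 1925.3 + 124.35*I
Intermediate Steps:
K = I*√7 (K = √(-7) = I*√7 ≈ 2.6458*I)
W(Q) = -Q + I*√7 (W(Q) = I*√7 - Q = -Q + I*√7)
M(O, k) = k - √(O² + k²) + I*√7 (M(O, k) = k + (-√(O² + k²) + I*√7) = k - √(O² + k²) + I*√7)
L(J, w) = -⅘ - √5 + I*√7 (L(J, w) = -9/5 + (1 - √(2² + 1²) + I*√7) = -9/5 + (1 - √(4 + 1) + I*√7) = -9/5 + (1 - √5 + I*√7) = -⅘ - √5 + I*√7)
(L(8, -5) + 44)*47 = ((-⅘ - √5 + I*√7) + 44)*47 = (216/5 - √5 + I*√7)*47 = 10152/5 - 47*√5 + 47*I*√7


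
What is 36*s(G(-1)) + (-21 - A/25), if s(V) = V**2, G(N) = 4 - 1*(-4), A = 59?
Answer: 57016/25 ≈ 2280.6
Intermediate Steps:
G(N) = 8 (G(N) = 4 + 4 = 8)
36*s(G(-1)) + (-21 - A/25) = 36*8**2 + (-21 - 59/25) = 36*64 + (-21 - 59/25) = 2304 + (-21 - 1*59/25) = 2304 + (-21 - 59/25) = 2304 - 584/25 = 57016/25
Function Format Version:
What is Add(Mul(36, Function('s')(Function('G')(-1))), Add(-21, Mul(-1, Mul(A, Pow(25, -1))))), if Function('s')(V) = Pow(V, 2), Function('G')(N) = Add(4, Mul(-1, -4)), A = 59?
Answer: Rational(57016, 25) ≈ 2280.6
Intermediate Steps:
Function('G')(N) = 8 (Function('G')(N) = Add(4, 4) = 8)
Add(Mul(36, Function('s')(Function('G')(-1))), Add(-21, Mul(-1, Mul(A, Pow(25, -1))))) = Add(Mul(36, Pow(8, 2)), Add(-21, Mul(-1, Mul(59, Pow(25, -1))))) = Add(Mul(36, 64), Add(-21, Mul(-1, Mul(59, Rational(1, 25))))) = Add(2304, Add(-21, Mul(-1, Rational(59, 25)))) = Add(2304, Add(-21, Rational(-59, 25))) = Add(2304, Rational(-584, 25)) = Rational(57016, 25)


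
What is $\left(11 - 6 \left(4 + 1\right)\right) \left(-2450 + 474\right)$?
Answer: $37544$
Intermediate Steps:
$\left(11 - 6 \left(4 + 1\right)\right) \left(-2450 + 474\right) = \left(11 - 6 \cdot 5\right) \left(-1976\right) = \left(11 - 30\right) \left(-1976\right) = \left(-19\right) \left(-1976\right) = 37544$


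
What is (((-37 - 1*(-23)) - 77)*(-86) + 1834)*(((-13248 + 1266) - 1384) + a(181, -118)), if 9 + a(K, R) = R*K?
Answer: -335520780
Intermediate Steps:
a(K, R) = -9 + K*R (a(K, R) = -9 + R*K = -9 + K*R)
(((-37 - 1*(-23)) - 77)*(-86) + 1834)*(((-13248 + 1266) - 1384) + a(181, -118)) = (((-37 - 1*(-23)) - 77)*(-86) + 1834)*(((-13248 + 1266) - 1384) + (-9 + 181*(-118))) = (((-37 + 23) - 77)*(-86) + 1834)*((-11982 - 1384) + (-9 - 21358)) = ((-14 - 77)*(-86) + 1834)*(-13366 - 21367) = (-91*(-86) + 1834)*(-34733) = (7826 + 1834)*(-34733) = 9660*(-34733) = -335520780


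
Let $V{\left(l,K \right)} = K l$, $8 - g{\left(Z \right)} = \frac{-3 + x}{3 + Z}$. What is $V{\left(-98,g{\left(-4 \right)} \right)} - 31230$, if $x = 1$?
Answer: $-31818$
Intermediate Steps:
$g{\left(Z \right)} = 8 + \frac{2}{3 + Z}$ ($g{\left(Z \right)} = 8 - \frac{-3 + 1}{3 + Z} = 8 - - \frac{2}{3 + Z} = 8 + \frac{2}{3 + Z}$)
$V{\left(-98,g{\left(-4 \right)} \right)} - 31230 = \frac{2 \left(13 + 4 \left(-4\right)\right)}{3 - 4} \left(-98\right) - 31230 = \frac{2 \left(13 - 16\right)}{-1} \left(-98\right) - 31230 = 2 \left(-1\right) \left(-3\right) \left(-98\right) - 31230 = 6 \left(-98\right) - 31230 = -588 - 31230 = -31818$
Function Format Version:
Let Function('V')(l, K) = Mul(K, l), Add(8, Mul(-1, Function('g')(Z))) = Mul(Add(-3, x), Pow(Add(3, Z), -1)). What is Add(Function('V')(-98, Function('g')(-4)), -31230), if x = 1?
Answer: -31818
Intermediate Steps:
Function('g')(Z) = Add(8, Mul(2, Pow(Add(3, Z), -1))) (Function('g')(Z) = Add(8, Mul(-1, Mul(Add(-3, 1), Pow(Add(3, Z), -1)))) = Add(8, Mul(-1, Mul(-2, Pow(Add(3, Z), -1)))) = Add(8, Mul(2, Pow(Add(3, Z), -1))))
Add(Function('V')(-98, Function('g')(-4)), -31230) = Add(Mul(Mul(2, Pow(Add(3, -4), -1), Add(13, Mul(4, -4))), -98), -31230) = Add(Mul(Mul(2, Pow(-1, -1), Add(13, -16)), -98), -31230) = Add(Mul(Mul(2, -1, -3), -98), -31230) = Add(Mul(6, -98), -31230) = Add(-588, -31230) = -31818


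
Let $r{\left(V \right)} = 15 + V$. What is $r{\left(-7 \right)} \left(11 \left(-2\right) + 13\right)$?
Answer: $-72$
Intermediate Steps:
$r{\left(-7 \right)} \left(11 \left(-2\right) + 13\right) = \left(15 - 7\right) \left(11 \left(-2\right) + 13\right) = 8 \left(-22 + 13\right) = 8 \left(-9\right) = -72$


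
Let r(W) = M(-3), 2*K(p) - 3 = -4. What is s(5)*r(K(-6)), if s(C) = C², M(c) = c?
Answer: -75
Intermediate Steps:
K(p) = -½ (K(p) = 3/2 + (½)*(-4) = 3/2 - 2 = -½)
r(W) = -3
s(5)*r(K(-6)) = 5²*(-3) = 25*(-3) = -75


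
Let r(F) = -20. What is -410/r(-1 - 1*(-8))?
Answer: 41/2 ≈ 20.500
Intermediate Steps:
-410/r(-1 - 1*(-8)) = -410/(-20) = -410*(-1/20) = 41/2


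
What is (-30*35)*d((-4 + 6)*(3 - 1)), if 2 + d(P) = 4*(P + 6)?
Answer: -39900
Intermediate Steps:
d(P) = 22 + 4*P (d(P) = -2 + 4*(P + 6) = -2 + 4*(6 + P) = -2 + (24 + 4*P) = 22 + 4*P)
(-30*35)*d((-4 + 6)*(3 - 1)) = (-30*35)*(22 + 4*((-4 + 6)*(3 - 1))) = -1050*(22 + 4*(2*2)) = -1050*(22 + 4*4) = -1050*(22 + 16) = -1050*38 = -39900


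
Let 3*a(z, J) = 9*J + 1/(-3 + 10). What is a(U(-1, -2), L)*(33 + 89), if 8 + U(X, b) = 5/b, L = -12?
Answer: -92110/21 ≈ -4386.2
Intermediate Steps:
U(X, b) = -8 + 5/b
a(z, J) = 1/21 + 3*J (a(z, J) = (9*J + 1/(-3 + 10))/3 = (9*J + 1/7)/3 = (9*J + ⅐)/3 = (⅐ + 9*J)/3 = 1/21 + 3*J)
a(U(-1, -2), L)*(33 + 89) = (1/21 + 3*(-12))*(33 + 89) = (1/21 - 36)*122 = -755/21*122 = -92110/21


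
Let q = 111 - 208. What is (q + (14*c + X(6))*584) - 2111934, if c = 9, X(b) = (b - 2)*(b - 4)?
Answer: -2033775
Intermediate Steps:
X(b) = (-4 + b)*(-2 + b) (X(b) = (-2 + b)*(-4 + b) = (-4 + b)*(-2 + b))
q = -97
(q + (14*c + X(6))*584) - 2111934 = (-97 + (14*9 + (8 + 6**2 - 6*6))*584) - 2111934 = (-97 + (126 + (8 + 36 - 36))*584) - 2111934 = (-97 + (126 + 8)*584) - 2111934 = (-97 + 134*584) - 2111934 = (-97 + 78256) - 2111934 = 78159 - 2111934 = -2033775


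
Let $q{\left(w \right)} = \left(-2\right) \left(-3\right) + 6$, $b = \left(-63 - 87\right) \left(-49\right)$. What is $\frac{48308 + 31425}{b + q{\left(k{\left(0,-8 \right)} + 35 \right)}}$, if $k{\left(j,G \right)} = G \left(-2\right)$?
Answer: $\frac{79733}{7362} \approx 10.83$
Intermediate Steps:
$b = 7350$ ($b = \left(-150\right) \left(-49\right) = 7350$)
$k{\left(j,G \right)} = - 2 G$
$q{\left(w \right)} = 12$ ($q{\left(w \right)} = 6 + 6 = 12$)
$\frac{48308 + 31425}{b + q{\left(k{\left(0,-8 \right)} + 35 \right)}} = \frac{48308 + 31425}{7350 + 12} = \frac{79733}{7362}$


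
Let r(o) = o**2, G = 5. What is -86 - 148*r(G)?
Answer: -3786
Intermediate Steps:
-86 - 148*r(G) = -86 - 148*5**2 = -86 - 148*25 = -86 - 3700 = -3786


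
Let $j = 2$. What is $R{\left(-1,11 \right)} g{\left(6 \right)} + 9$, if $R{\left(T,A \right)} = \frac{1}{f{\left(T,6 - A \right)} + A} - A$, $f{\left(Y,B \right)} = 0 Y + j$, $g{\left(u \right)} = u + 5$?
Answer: $- \frac{1445}{13} \approx -111.15$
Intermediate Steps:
$g{\left(u \right)} = 5 + u$
$f{\left(Y,B \right)} = 2$ ($f{\left(Y,B \right)} = 0 Y + 2 = 0 + 2 = 2$)
$R{\left(T,A \right)} = \frac{1}{2 + A} - A$
$R{\left(-1,11 \right)} g{\left(6 \right)} + 9 = \frac{1 - 11^{2} - 22}{2 + 11} \left(5 + 6\right) + 9 = \frac{1 - 121 - 22}{13} \cdot 11 + 9 = \frac{1}{13} \left(-142\right) 11 + 9 = \left(- \frac{142}{13}\right) 11 + 9 = - \frac{1562}{13} + 9 = - \frac{1445}{13}$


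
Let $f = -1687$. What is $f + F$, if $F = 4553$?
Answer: $2866$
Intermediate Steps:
$f + F = -1687 + 4553 = 2866$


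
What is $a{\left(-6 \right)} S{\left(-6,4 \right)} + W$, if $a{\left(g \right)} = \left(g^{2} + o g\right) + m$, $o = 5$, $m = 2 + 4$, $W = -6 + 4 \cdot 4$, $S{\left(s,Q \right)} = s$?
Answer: $-62$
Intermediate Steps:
$W = 10$ ($W = -6 + 16 = 10$)
$m = 6$
$a{\left(g \right)} = 6 + g^{2} + 5 g$ ($a{\left(g \right)} = \left(g^{2} + 5 g\right) + 6 = 6 + g^{2} + 5 g$)
$a{\left(-6 \right)} S{\left(-6,4 \right)} + W = \left(6 + \left(-6\right)^{2} + 5 \left(-6\right)\right) \left(-6\right) + 10 = \left(6 + 36 - 30\right) \left(-6\right) + 10 = 12 \left(-6\right) + 10 = -72 + 10 = -62$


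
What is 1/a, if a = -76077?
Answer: -1/76077 ≈ -1.3145e-5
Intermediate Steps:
1/a = 1/(-76077) = -1/76077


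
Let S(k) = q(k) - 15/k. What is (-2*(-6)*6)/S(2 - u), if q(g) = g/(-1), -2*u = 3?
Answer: -1008/109 ≈ -9.2477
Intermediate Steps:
u = -3/2 (u = -1/2*3 = -3/2 ≈ -1.5000)
q(g) = -g (q(g) = g*(-1) = -g)
S(k) = -k - 15/k
(-2*(-6)*6)/S(2 - u) = (-2*(-6)*6)/(-(2 - 1*(-3/2)) - 15/(2 - 1*(-3/2))) = (12*6)/(-(2 + 3/2) - 15/(2 + 3/2)) = 72/(-1*7/2 - 15/7/2) = 72/(-7/2 - 15*2/7) = 72/(-7/2 - 30/7) = 72/(-109/14) = 72*(-14/109) = -1008/109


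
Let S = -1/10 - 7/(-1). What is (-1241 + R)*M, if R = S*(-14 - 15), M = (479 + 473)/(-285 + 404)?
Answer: -57644/5 ≈ -11529.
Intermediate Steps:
M = 8 (M = 952/119 = 952*(1/119) = 8)
S = 69/10 (S = -1*⅒ - 7*(-1) = -⅒ + 7 = 69/10 ≈ 6.9000)
R = -2001/10 (R = 69*(-14 - 15)/10 = (69/10)*(-29) = -2001/10 ≈ -200.10)
(-1241 + R)*M = (-1241 - 2001/10)*8 = -14411/10*8 = -57644/5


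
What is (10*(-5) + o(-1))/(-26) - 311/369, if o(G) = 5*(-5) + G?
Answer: 9979/4797 ≈ 2.0803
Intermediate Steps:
o(G) = -25 + G
(10*(-5) + o(-1))/(-26) - 311/369 = (10*(-5) + (-25 - 1))/(-26) - 311/369 = (-50 - 26)*(-1/26) - 311*1/369 = -76*(-1/26) - 311/369 = 38/13 - 311/369 = 9979/4797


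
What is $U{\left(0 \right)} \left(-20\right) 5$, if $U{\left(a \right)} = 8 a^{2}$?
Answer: $0$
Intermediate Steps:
$U{\left(0 \right)} \left(-20\right) 5 = 8 \cdot 0^{2} \left(-20\right) 5 = 8 \cdot 0 \left(-20\right) 5 = 0 \left(-20\right) 5 = 0 \cdot 5 = 0$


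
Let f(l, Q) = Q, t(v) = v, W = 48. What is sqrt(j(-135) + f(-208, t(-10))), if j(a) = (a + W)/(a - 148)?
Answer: I*sqrt(776269)/283 ≈ 3.1133*I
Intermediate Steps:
j(a) = (48 + a)/(-148 + a) (j(a) = (a + 48)/(a - 148) = (48 + a)/(-148 + a))
sqrt(j(-135) + f(-208, t(-10))) = sqrt((48 - 135)/(-148 - 135) - 10) = sqrt(-87/(-283) - 10) = sqrt(-1/283*(-87) - 10) = sqrt(87/283 - 10) = sqrt(-2743/283) = I*sqrt(776269)/283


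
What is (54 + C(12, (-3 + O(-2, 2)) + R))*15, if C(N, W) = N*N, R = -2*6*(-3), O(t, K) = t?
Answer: 2970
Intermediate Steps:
R = 36 (R = -12*(-3) = 36)
C(N, W) = N**2
(54 + C(12, (-3 + O(-2, 2)) + R))*15 = (54 + 12**2)*15 = (54 + 144)*15 = 198*15 = 2970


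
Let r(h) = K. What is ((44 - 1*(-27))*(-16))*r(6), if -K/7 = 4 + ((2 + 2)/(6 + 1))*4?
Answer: 49984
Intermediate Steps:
K = -44 (K = -7*(4 + ((2 + 2)/(6 + 1))*4) = -7*(4 + (4/7)*4) = -7*(4 + 16/7) = -7*44/7 = -44)
r(h) = -44
((44 - 1*(-27))*(-16))*r(6) = ((44 - 1*(-27))*(-16))*(-44) = ((44 + 27)*(-16))*(-44) = (71*(-16))*(-44) = -1136*(-44) = 49984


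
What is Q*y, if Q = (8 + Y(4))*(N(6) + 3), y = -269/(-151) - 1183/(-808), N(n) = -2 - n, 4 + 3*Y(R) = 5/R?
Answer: -56097875/488032 ≈ -114.95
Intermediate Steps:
Y(R) = -4/3 + 5/(3*R) (Y(R) = -4/3 + (5/R)/3 = -4/3 + 5/(3*R))
y = 395985/122008 (y = -269*(-1/151) - 1183*(-1/808) = 269/151 + 1183/808 = 395985/122008 ≈ 3.2456)
Q = -425/12 (Q = (8 + (⅓)*(5 - 4*4)/4)*((-2 - 1*6) + 3) = (8 + (⅓)*(¼)*(5 - 16))*((-2 - 6) + 3) = (8 + (⅓)*(¼)*(-11))*(-8 + 3) = (8 - 11/12)*(-5) = (85/12)*(-5) = -425/12 ≈ -35.417)
Q*y = -425/12*395985/122008 = -56097875/488032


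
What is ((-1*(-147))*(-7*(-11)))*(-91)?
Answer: -1030029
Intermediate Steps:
((-1*(-147))*(-7*(-11)))*(-91) = (147*77)*(-91) = 11319*(-91) = -1030029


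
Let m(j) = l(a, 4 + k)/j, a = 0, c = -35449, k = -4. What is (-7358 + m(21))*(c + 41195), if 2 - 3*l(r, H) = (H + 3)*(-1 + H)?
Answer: -2663552554/63 ≈ -4.2279e+7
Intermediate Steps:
l(r, H) = ⅔ - (-1 + H)*(3 + H)/3 (l(r, H) = ⅔ - (H + 3)*(-1 + H)/3 = ⅔ - (3 + H)*(-1 + H)/3 = ⅔ - (-1 + H)*(3 + H)/3)
m(j) = 5/(3*j) (m(j) = (5/3 - 2*(4 - 4)/3 - (4 - 4)²/3)/j = (5/3 - ⅔*0 - ⅓*0²)/j = (5/3 + 0 - ⅓*0)/j = (5/3 + 0 + 0)/j = 5/(3*j))
(-7358 + m(21))*(c + 41195) = (-7358 + (5/3)/21)*(-35449 + 41195) = (-7358 + (5/3)*(1/21))*5746 = (-7358 + 5/63)*5746 = -463549/63*5746 = -2663552554/63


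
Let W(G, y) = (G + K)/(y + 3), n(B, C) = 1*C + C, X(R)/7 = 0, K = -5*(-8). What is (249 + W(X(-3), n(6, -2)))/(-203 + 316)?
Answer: 209/113 ≈ 1.8496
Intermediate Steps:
K = 40
X(R) = 0 (X(R) = 7*0 = 0)
n(B, C) = 2*C (n(B, C) = C + C = 2*C)
W(G, y) = (40 + G)/(3 + y) (W(G, y) = (G + 40)/(y + 3) = (40 + G)/(3 + y))
(249 + W(X(-3), n(6, -2)))/(-203 + 316) = (249 + (40 + 0)/(3 + 2*(-2)))/(-203 + 316) = (249 + 40/(3 - 4))/113 = (249 + 40/(-1))*(1/113) = (249 - 1*40)*(1/113) = (249 - 40)*(1/113) = 209*(1/113) = 209/113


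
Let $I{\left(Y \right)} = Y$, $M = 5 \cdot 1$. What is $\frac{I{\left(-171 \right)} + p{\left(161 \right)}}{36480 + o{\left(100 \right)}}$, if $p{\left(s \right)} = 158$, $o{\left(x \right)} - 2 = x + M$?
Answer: $- \frac{13}{36587} \approx -0.00035532$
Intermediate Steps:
$M = 5$
$o{\left(x \right)} = 7 + x$ ($o{\left(x \right)} = 2 + \left(x + 5\right) = 2 + \left(5 + x\right) = 7 + x$)
$\frac{I{\left(-171 \right)} + p{\left(161 \right)}}{36480 + o{\left(100 \right)}} = \frac{-171 + 158}{36480 + \left(7 + 100\right)} = - \frac{13}{36480 + 107} = - \frac{13}{36587}$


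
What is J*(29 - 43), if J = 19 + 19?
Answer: -532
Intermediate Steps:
J = 38
J*(29 - 43) = 38*(29 - 43) = 38*(-14) = -532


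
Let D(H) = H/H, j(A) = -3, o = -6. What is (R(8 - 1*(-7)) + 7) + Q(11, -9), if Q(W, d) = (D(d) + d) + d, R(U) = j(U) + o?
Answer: -19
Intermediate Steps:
D(H) = 1
R(U) = -9 (R(U) = -3 - 6 = -9)
Q(W, d) = 1 + 2*d (Q(W, d) = (1 + d) + d = 1 + 2*d)
(R(8 - 1*(-7)) + 7) + Q(11, -9) = (-9 + 7) + (1 + 2*(-9)) = -2 + (1 - 18) = -2 - 17 = -19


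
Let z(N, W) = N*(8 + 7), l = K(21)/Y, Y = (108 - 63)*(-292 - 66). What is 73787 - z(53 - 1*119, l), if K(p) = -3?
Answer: 74777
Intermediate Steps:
Y = -16110 (Y = 45*(-358) = -16110)
l = 1/5370 (l = -3/(-16110) = -3*(-1/16110) = 1/5370 ≈ 0.00018622)
z(N, W) = 15*N (z(N, W) = N*15 = 15*N)
73787 - z(53 - 1*119, l) = 73787 - 15*(53 - 1*119) = 73787 - 15*(53 - 119) = 73787 - 15*(-66) = 73787 - 1*(-990) = 73787 + 990 = 74777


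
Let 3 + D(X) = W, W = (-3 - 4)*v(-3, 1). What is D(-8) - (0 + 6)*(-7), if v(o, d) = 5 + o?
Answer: 25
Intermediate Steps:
W = -14 (W = (-3 - 4)*(5 - 3) = -7*2 = -14)
D(X) = -17 (D(X) = -3 - 14 = -17)
D(-8) - (0 + 6)*(-7) = -17 - (0 + 6)*(-7) = -17 - 6*(-7) = -17 - 1*(-42) = -17 + 42 = 25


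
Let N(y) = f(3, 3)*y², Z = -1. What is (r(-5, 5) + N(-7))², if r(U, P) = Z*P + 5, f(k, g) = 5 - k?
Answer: 9604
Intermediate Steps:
r(U, P) = 5 - P (r(U, P) = -P + 5 = 5 - P)
N(y) = 2*y² (N(y) = (5 - 1*3)*y² = (5 - 3)*y² = 2*y²)
(r(-5, 5) + N(-7))² = ((5 - 1*5) + 2*(-7)²)² = ((5 - 5) + 2*49)² = (0 + 98)² = 98² = 9604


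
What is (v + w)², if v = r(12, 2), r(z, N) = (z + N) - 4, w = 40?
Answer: 2500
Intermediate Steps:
r(z, N) = -4 + N + z (r(z, N) = (N + z) - 4 = -4 + N + z)
v = 10 (v = -4 + 2 + 12 = 10)
(v + w)² = (10 + 40)² = 50² = 2500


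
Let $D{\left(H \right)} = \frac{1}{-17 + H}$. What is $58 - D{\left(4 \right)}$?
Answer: $\frac{755}{13} \approx 58.077$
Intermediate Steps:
$58 - D{\left(4 \right)} = 58 - \frac{1}{-17 + 4} = 58 - \frac{1}{-13} = 58 - - \frac{1}{13} = 58 + \frac{1}{13} = \frac{755}{13}$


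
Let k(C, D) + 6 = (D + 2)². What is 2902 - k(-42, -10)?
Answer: 2844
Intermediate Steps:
k(C, D) = -6 + (2 + D)² (k(C, D) = -6 + (D + 2)² = -6 + (2 + D)²)
2902 - k(-42, -10) = 2902 - (-6 + (2 - 10)²) = 2902 - (-6 + (-8)²) = 2902 - (-6 + 64) = 2902 - 1*58 = 2902 - 58 = 2844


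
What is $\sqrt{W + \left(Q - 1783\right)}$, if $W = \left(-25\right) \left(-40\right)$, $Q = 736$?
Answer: $i \sqrt{47} \approx 6.8557 i$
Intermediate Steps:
$W = 1000$
$\sqrt{W + \left(Q - 1783\right)} = \sqrt{1000 + \left(736 - 1783\right)} = \sqrt{1000 - 1047} = \sqrt{-47} = i \sqrt{47}$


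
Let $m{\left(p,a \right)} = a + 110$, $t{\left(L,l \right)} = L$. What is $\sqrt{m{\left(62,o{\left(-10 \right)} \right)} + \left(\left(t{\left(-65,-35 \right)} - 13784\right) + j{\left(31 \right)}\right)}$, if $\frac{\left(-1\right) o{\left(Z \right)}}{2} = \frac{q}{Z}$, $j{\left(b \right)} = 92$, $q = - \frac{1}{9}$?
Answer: $\frac{2 i \sqrt{767645}}{15} \approx 116.82 i$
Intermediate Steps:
$q = - \frac{1}{9}$ ($q = \left(-1\right) \frac{1}{9} = - \frac{1}{9} \approx -0.11111$)
$o{\left(Z \right)} = \frac{2}{9 Z}$ ($o{\left(Z \right)} = - 2 \left(- \frac{1}{9 Z}\right) = \frac{2}{9 Z}$)
$m{\left(p,a \right)} = 110 + a$
$\sqrt{m{\left(62,o{\left(-10 \right)} \right)} + \left(\left(t{\left(-65,-35 \right)} - 13784\right) + j{\left(31 \right)}\right)} = \sqrt{\left(110 + \frac{2}{9 \left(-10\right)}\right) + \left(\left(-65 - 13784\right) + 92\right)} = \sqrt{\left(110 + \frac{2}{9} \left(- \frac{1}{10}\right)\right) + \left(-13849 + 92\right)} = \sqrt{\left(110 - \frac{1}{45}\right) - 13757} = \sqrt{\frac{4949}{45} - 13757} = \sqrt{- \frac{614116}{45}} = \frac{2 i \sqrt{767645}}{15}$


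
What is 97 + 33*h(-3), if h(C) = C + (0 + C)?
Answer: -101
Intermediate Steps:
h(C) = 2*C (h(C) = C + C = 2*C)
97 + 33*h(-3) = 97 + 33*(2*(-3)) = 97 + 33*(-6) = 97 - 198 = -101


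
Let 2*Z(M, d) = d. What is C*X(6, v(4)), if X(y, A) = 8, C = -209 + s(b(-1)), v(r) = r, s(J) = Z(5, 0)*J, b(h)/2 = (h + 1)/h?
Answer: -1672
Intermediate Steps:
Z(M, d) = d/2
b(h) = 2*(1 + h)/h (b(h) = 2*((h + 1)/h) = 2*((1 + h)/h) = 2*(1 + h)/h)
s(J) = 0 (s(J) = ((1/2)*0)*J = 0*J = 0)
C = -209 (C = -209 + 0 = -209)
C*X(6, v(4)) = -209*8 = -1672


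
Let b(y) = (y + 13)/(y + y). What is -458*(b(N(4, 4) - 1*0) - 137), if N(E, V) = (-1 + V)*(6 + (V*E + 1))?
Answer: 4310696/69 ≈ 62474.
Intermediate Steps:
N(E, V) = (-1 + V)*(7 + E*V) (N(E, V) = (-1 + V)*(6 + (E*V + 1)) = (-1 + V)*(6 + (1 + E*V)) = (-1 + V)*(7 + E*V))
b(y) = (13 + y)/(2*y) (b(y) = (13 + y)/((2*y)) = (13 + y)*(1/(2*y)) = (13 + y)/(2*y))
-458*(b(N(4, 4) - 1*0) - 137) = -458*((13 + ((-7 + 7*4 + 4*4² - 1*4*4) - 1*0))/(2*((-7 + 7*4 + 4*4² - 1*4*4) - 1*0)) - 137) = -458*((13 + ((-7 + 28 + 4*16 - 16) + 0))/(2*((-7 + 28 + 4*16 - 16) + 0)) - 137) = -458*((13 + ((-7 + 28 + 64 - 16) + 0))/(2*((-7 + 28 + 64 - 16) + 0)) - 137) = -458*((13 + (69 + 0))/(2*(69 + 0)) - 137) = -458*((½)*(13 + 69)/69 - 137) = -458*((½)*(1/69)*82 - 137) = -458*(41/69 - 137) = -458*(-9412/69) = 4310696/69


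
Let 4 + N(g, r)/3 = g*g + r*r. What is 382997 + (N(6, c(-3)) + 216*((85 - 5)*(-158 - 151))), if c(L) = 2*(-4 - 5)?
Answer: -4955455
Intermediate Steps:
c(L) = -18 (c(L) = 2*(-9) = -18)
N(g, r) = -12 + 3*g² + 3*r² (N(g, r) = -12 + 3*(g*g + r*r) = -12 + 3*(g² + r²) = -12 + (3*g² + 3*r²) = -12 + 3*g² + 3*r²)
382997 + (N(6, c(-3)) + 216*((85 - 5)*(-158 - 151))) = 382997 + ((-12 + 3*6² + 3*(-18)²) + 216*((85 - 5)*(-158 - 151))) = 382997 + ((-12 + 3*36 + 3*324) + 216*(80*(-309))) = 382997 + ((-12 + 108 + 972) + 216*(-24720)) = 382997 + (1068 - 5339520) = 382997 - 5338452 = -4955455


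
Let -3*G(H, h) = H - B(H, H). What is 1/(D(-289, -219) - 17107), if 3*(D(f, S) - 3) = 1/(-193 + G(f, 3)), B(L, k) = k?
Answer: -579/9903217 ≈ -5.8466e-5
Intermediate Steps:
G(H, h) = 0 (G(H, h) = -(H - H)/3 = -1/3*0 = 0)
D(f, S) = 1736/579 (D(f, S) = 3 + 1/(3*(-193 + 0)) = 3 + (1/3)/(-193) = 3 + (1/3)*(-1/193) = 3 - 1/579 = 1736/579)
1/(D(-289, -219) - 17107) = 1/(1736/579 - 17107) = 1/(-9903217/579) = -579/9903217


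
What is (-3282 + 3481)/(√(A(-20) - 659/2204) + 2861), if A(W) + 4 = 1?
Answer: 1254823156/18040454755 - 398*I*√4006321/18040454755 ≈ 0.069556 - 4.4158e-5*I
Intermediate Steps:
A(W) = -3 (A(W) = -4 + 1 = -3)
(-3282 + 3481)/(√(A(-20) - 659/2204) + 2861) = (-3282 + 3481)/(√(-3 - 659/2204) + 2861) = 199/(√(-3 - 659*1/2204) + 2861) = 199/(√(-3 - 659/2204) + 2861) = 199/(√(-7271/2204) + 2861) = 199/(I*√4006321/1102 + 2861) = 199/(2861 + I*√4006321/1102)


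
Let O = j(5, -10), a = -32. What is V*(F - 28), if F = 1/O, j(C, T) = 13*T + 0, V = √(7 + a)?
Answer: -3641*I/26 ≈ -140.04*I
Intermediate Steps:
V = 5*I (V = √(7 - 32) = √(-25) = 5*I ≈ 5.0*I)
j(C, T) = 13*T
O = -130 (O = 13*(-10) = -130)
F = -1/130 (F = 1/(-130) = -1/130 ≈ -0.0076923)
V*(F - 28) = (5*I)*(-1/130 - 28) = (5*I)*(-3641/130) = -3641*I/26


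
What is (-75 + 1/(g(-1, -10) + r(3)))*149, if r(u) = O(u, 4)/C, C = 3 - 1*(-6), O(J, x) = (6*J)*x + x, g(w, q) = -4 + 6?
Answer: -1049109/94 ≈ -11161.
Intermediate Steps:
g(w, q) = 2
O(J, x) = x + 6*J*x (O(J, x) = 6*J*x + x = x + 6*J*x)
C = 9 (C = 3 + 6 = 9)
r(u) = 4/9 + 8*u/3 (r(u) = (4*(1 + 6*u))/9 = (4 + 24*u)*(⅑) = 4/9 + 8*u/3)
(-75 + 1/(g(-1, -10) + r(3)))*149 = (-75 + 1/(2 + (4/9 + (8/3)*3)))*149 = (-75 + 1/(2 + (4/9 + 8)))*149 = (-75 + 1/(2 + 76/9))*149 = (-75 + 1/(94/9))*149 = (-75 + 9/94)*149 = -7041/94*149 = -1049109/94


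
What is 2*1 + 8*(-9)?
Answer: -70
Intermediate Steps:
2*1 + 8*(-9) = 2 - 72 = -70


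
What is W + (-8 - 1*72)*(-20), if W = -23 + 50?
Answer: 1627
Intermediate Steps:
W = 27
W + (-8 - 1*72)*(-20) = 27 + (-8 - 1*72)*(-20) = 27 + (-8 - 72)*(-20) = 27 - 80*(-20) = 27 + 1600 = 1627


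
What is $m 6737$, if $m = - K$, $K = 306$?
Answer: $-2061522$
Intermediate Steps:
$m = -306$ ($m = \left(-1\right) 306 = -306$)
$m 6737 = \left(-306\right) 6737 = -2061522$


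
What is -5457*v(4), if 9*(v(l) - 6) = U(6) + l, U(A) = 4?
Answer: -112778/3 ≈ -37593.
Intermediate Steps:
v(l) = 58/9 + l/9 (v(l) = 6 + (4 + l)/9 = 6 + (4/9 + l/9) = 58/9 + l/9)
-5457*v(4) = -5457*(58/9 + (⅑)*4) = -5457*(58/9 + 4/9) = -5457*62/9 = -321*1054/9 = -112778/3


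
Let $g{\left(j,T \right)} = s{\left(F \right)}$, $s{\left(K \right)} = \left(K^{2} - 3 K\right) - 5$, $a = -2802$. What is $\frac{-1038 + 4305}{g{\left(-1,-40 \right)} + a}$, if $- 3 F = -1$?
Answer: $- \frac{29403}{25271} \approx -1.1635$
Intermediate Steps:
$F = \frac{1}{3}$ ($F = \left(- \frac{1}{3}\right) \left(-1\right) = \frac{1}{3} \approx 0.33333$)
$s{\left(K \right)} = -5 + K^{2} - 3 K$
$g{\left(j,T \right)} = - \frac{53}{9}$ ($g{\left(j,T \right)} = -5 + \left(\frac{1}{3}\right)^{2} - 1 = -5 + \frac{1}{9} - 1 = - \frac{53}{9}$)
$\frac{-1038 + 4305}{g{\left(-1,-40 \right)} + a} = \frac{-1038 + 4305}{- \frac{53}{9} - 2802} = \frac{3267}{- \frac{25271}{9}} = 3267 \left(- \frac{9}{25271}\right) = - \frac{29403}{25271}$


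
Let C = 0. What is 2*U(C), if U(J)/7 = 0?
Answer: 0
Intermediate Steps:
U(J) = 0 (U(J) = 7*0 = 0)
2*U(C) = 2*0 = 0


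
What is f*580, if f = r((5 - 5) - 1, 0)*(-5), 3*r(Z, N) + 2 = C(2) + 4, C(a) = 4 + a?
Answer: -23200/3 ≈ -7733.3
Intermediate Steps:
r(Z, N) = 8/3 (r(Z, N) = -⅔ + ((4 + 2) + 4)/3 = -⅔ + (6 + 4)/3 = -⅔ + (⅓)*10 = -⅔ + 10/3 = 8/3)
f = -40/3 (f = (8/3)*(-5) = -40/3 ≈ -13.333)
f*580 = -40/3*580 = -23200/3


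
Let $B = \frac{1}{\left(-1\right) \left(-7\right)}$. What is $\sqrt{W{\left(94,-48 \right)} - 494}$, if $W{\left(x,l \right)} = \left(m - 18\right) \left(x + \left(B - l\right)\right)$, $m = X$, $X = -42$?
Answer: $\frac{i \sqrt{442106}}{7} \approx 94.987 i$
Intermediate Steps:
$B = \frac{1}{7} \approx 0.14286$
$m = -42$
$W{\left(x,l \right)} = - \frac{60}{7} - 60 x + 60 l$ ($W{\left(x,l \right)} = \left(-42 - 18\right) \left(x - \left(- \frac{1}{7} + l\right)\right) = - 60 \left(\frac{1}{7} + x - l\right) = - \frac{60}{7} - 60 x + 60 l$)
$\sqrt{W{\left(94,-48 \right)} - 494} = \sqrt{\left(- \frac{60}{7} - 5640 + 60 \left(-48\right)\right) - 494} = \sqrt{\left(- \frac{60}{7} - 5640 - 2880\right) - 494} = \sqrt{- \frac{59700}{7} - 494} = \sqrt{- \frac{63158}{7}} = \frac{i \sqrt{442106}}{7}$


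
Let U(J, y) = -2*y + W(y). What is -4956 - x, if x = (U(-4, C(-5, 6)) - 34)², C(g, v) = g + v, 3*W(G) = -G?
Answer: -56485/9 ≈ -6276.1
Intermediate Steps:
W(G) = -G/3 (W(G) = (-G)/3 = -G/3)
U(J, y) = -7*y/3 (U(J, y) = -2*y - y/3 = -7*y/3)
x = 11881/9 (x = (-7*(-5 + 6)/3 - 34)² = (-7/3*1 - 34)² = (-7/3 - 34)² = (-109/3)² = 11881/9 ≈ 1320.1)
-4956 - x = -4956 - 1*11881/9 = -4956 - 11881/9 = -56485/9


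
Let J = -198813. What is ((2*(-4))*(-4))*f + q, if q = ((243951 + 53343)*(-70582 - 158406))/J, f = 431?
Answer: 23606262456/66271 ≈ 3.5621e+5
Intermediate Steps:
q = 22692252824/66271 (q = ((243951 + 53343)*(-70582 - 158406))/(-198813) = (297294*(-228988))*(-1/198813) = -68076758472*(-1/198813) = 22692252824/66271 ≈ 3.4242e+5)
((2*(-4))*(-4))*f + q = ((2*(-4))*(-4))*431 + 22692252824/66271 = -8*(-4)*431 + 22692252824/66271 = 32*431 + 22692252824/66271 = 13792 + 22692252824/66271 = 23606262456/66271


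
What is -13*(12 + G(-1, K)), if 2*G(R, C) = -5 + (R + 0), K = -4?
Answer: -117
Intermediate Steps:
G(R, C) = -5/2 + R/2 (G(R, C) = (-5 + (R + 0))/2 = (-5 + R)/2 = -5/2 + R/2)
-13*(12 + G(-1, K)) = -13*(12 + (-5/2 + (1/2)*(-1))) = -13*(12 + (-5/2 - 1/2)) = -13*(12 - 3) = -13*9 = -117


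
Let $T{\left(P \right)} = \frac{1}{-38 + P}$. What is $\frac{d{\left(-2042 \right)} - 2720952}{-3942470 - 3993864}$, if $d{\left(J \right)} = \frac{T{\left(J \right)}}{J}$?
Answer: $\frac{1650980383817}{4815495368320} \approx 0.34285$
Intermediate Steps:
$d{\left(J \right)} = \frac{1}{J \left(-38 + J\right)}$ ($d{\left(J \right)} = \frac{1}{\left(-38 + J\right) J} = \frac{1}{J \left(-38 + J\right)}$)
$\frac{d{\left(-2042 \right)} - 2720952}{-3942470 - 3993864} = \frac{\frac{1}{\left(-2042\right) \left(-38 - 2042\right)} - 2720952}{-3942470 - 3993864} = \frac{- \frac{1}{2042 \left(-2080\right)} - 2720952}{-7936334} = \left(\left(- \frac{1}{2042}\right) \left(- \frac{1}{2080}\right) - 2720952\right) \left(- \frac{1}{7936334}\right) = \left(\frac{1}{4247360} - 2720952\right) \left(- \frac{1}{7936334}\right) = \left(- \frac{11556862686719}{4247360}\right) \left(- \frac{1}{7936334}\right) = \frac{1650980383817}{4815495368320}$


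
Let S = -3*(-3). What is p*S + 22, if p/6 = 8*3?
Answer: 1318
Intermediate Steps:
p = 144 (p = 6*(8*3) = 6*24 = 144)
S = 9
p*S + 22 = 144*9 + 22 = 1296 + 22 = 1318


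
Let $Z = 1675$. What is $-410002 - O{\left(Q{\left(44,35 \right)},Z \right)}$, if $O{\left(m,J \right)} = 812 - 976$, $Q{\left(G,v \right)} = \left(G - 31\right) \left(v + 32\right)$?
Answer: $-409838$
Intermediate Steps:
$Q{\left(G,v \right)} = \left(-31 + G\right) \left(32 + v\right)$
$O{\left(m,J \right)} = -164$ ($O{\left(m,J \right)} = 812 - 976 = -164$)
$-410002 - O{\left(Q{\left(44,35 \right)},Z \right)} = -410002 - -164 = -410002 + 164 = -409838$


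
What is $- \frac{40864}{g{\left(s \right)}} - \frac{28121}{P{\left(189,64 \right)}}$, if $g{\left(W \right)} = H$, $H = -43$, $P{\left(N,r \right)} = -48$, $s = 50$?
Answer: $\frac{3170675}{2064} \approx 1536.2$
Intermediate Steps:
$g{\left(W \right)} = -43$
$- \frac{40864}{g{\left(s \right)}} - \frac{28121}{P{\left(189,64 \right)}} = - \frac{40864}{-43} - \frac{28121}{-48} = \left(-40864\right) \left(- \frac{1}{43}\right) - - \frac{28121}{48} = \frac{40864}{43} + \frac{28121}{48} = \frac{3170675}{2064}$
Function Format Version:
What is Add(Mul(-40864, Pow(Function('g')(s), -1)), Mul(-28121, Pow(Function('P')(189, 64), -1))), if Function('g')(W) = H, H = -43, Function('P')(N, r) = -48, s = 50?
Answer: Rational(3170675, 2064) ≈ 1536.2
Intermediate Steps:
Function('g')(W) = -43
Add(Mul(-40864, Pow(Function('g')(s), -1)), Mul(-28121, Pow(Function('P')(189, 64), -1))) = Add(Mul(-40864, Pow(-43, -1)), Mul(-28121, Pow(-48, -1))) = Add(Mul(-40864, Rational(-1, 43)), Mul(-28121, Rational(-1, 48))) = Add(Rational(40864, 43), Rational(28121, 48)) = Rational(3170675, 2064)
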